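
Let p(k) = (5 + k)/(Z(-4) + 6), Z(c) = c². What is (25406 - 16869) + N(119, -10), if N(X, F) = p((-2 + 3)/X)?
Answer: 11175231/1309 ≈ 8537.2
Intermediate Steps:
p(k) = 5/22 + k/22 (p(k) = (5 + k)/((-4)² + 6) = (5 + k)/(16 + 6) = (5 + k)/22 = (5 + k)*(1/22) = 5/22 + k/22)
N(X, F) = 5/22 + 1/(22*X) (N(X, F) = 5/22 + ((-2 + 3)/X)/22 = 5/22 + (1/X)/22 = 5/22 + 1/(22*X))
(25406 - 16869) + N(119, -10) = (25406 - 16869) + (1/22)*(1 + 5*119)/119 = 8537 + (1/22)*(1/119)*(1 + 595) = 8537 + (1/22)*(1/119)*596 = 8537 + 298/1309 = 11175231/1309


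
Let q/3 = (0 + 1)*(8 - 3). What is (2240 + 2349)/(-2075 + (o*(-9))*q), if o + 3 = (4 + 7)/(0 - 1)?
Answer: -4589/185 ≈ -24.805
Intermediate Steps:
o = -14 (o = -3 + (4 + 7)/(0 - 1) = -3 + 11/(-1) = -3 + 11*(-1) = -3 - 11 = -14)
q = 15 (q = 3*((0 + 1)*(8 - 3)) = 3*(1*5) = 3*5 = 15)
(2240 + 2349)/(-2075 + (o*(-9))*q) = (2240 + 2349)/(-2075 - 14*(-9)*15) = 4589/(-2075 + 126*15) = 4589/(-2075 + 1890) = 4589/(-185) = 4589*(-1/185) = -4589/185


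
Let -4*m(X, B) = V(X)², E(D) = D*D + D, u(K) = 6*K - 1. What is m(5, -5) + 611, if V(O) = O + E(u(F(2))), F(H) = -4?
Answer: -363581/4 ≈ -90895.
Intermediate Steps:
u(K) = -1 + 6*K
E(D) = D + D² (E(D) = D² + D = D + D²)
V(O) = 600 + O (V(O) = O + (-1 + 6*(-4))*(1 + (-1 + 6*(-4))) = O + (-1 - 24)*(1 + (-1 - 24)) = O - 25*(1 - 25) = O - 25*(-24) = O + 600 = 600 + O)
m(X, B) = -(600 + X)²/4
m(5, -5) + 611 = -(600 + 5)²/4 + 611 = -¼*605² + 611 = -¼*366025 + 611 = -366025/4 + 611 = -363581/4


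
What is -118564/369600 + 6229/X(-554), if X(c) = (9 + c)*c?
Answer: -837394753/2789833200 ≈ -0.30016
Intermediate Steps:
X(c) = c*(9 + c)
-118564/369600 + 6229/X(-554) = -118564/369600 + 6229/((-554*(9 - 554))) = -118564*1/369600 + 6229/((-554*(-545))) = -29641/92400 + 6229/301930 = -837394753/2789833200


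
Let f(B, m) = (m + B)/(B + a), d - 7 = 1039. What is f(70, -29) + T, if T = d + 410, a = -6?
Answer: 93225/64 ≈ 1456.6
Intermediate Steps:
d = 1046 (d = 7 + 1039 = 1046)
f(B, m) = (B + m)/(-6 + B) (f(B, m) = (m + B)/(B - 6) = (B + m)/(-6 + B))
T = 1456 (T = 1046 + 410 = 1456)
f(70, -29) + T = (70 - 29)/(-6 + 70) + 1456 = 41/64 + 1456 = 93225/64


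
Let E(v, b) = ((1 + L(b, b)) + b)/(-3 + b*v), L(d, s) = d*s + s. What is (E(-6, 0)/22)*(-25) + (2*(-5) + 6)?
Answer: -239/66 ≈ -3.6212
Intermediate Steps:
L(d, s) = s + d*s
E(v, b) = (1 + b + b*(1 + b))/(-3 + b*v) (E(v, b) = ((1 + b*(1 + b)) + b)/(-3 + b*v) = (1 + b + b*(1 + b))/(-3 + b*v))
(E(-6, 0)/22)*(-25) + (2*(-5) + 6) = (((1 + 0 + 0*(1 + 0))/(-3 + 0*(-6)))/22)*(-25) + (2*(-5) + 6) = (((1 + 0 + 0*1)/(-3 + 0))*(1/22))*(-25) + (-10 + 6) = (((1 + 0 + 0)/(-3))*(1/22))*(-25) - 4 = (-⅓*1*(1/22))*(-25) - 4 = -⅓*1/22*(-25) - 4 = -1/66*(-25) - 4 = 25/66 - 4 = -239/66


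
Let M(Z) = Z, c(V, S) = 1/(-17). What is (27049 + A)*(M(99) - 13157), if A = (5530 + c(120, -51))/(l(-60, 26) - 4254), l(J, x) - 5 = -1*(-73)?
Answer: -12536780782871/35496 ≈ -3.5319e+8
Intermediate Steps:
c(V, S) = -1/17
l(J, x) = 78 (l(J, x) = 5 - 1*(-73) = 5 + 73 = 78)
A = -94009/70992 (A = (5530 - 1/17)/(78 - 4254) = (94009/17)/(-4176) = (94009/17)*(-1/4176) = -94009/70992 ≈ -1.3242)
(27049 + A)*(M(99) - 13157) = (27049 - 94009/70992)*(99 - 13157) = (1920168599/70992)*(-13058) = -12536780782871/35496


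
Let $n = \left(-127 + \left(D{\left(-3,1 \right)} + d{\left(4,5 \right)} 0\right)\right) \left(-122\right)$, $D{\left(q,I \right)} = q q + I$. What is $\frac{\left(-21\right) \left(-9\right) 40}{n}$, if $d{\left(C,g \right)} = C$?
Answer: $\frac{420}{793} \approx 0.52963$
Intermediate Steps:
$D{\left(q,I \right)} = I + q^{2}$ ($D{\left(q,I \right)} = q^{2} + I = I + q^{2}$)
$n = 14274$ ($n = \left(-127 + \left(\left(1 + \left(-3\right)^{2}\right) + 4 \cdot 0\right)\right) \left(-122\right) = \left(-127 + \left(\left(1 + 9\right) + 0\right)\right) \left(-122\right) = \left(-127 + \left(10 + 0\right)\right) \left(-122\right) = \left(-127 + 10\right) \left(-122\right) = \left(-117\right) \left(-122\right) = 14274$)
$\frac{\left(-21\right) \left(-9\right) 40}{n} = \frac{\left(-21\right) \left(-9\right) 40}{14274} = 189 \cdot 40 \cdot \frac{1}{14274} = 7560 \cdot \frac{1}{14274} = \frac{420}{793}$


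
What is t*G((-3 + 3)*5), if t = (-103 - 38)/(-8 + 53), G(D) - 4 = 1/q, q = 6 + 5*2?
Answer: -611/48 ≈ -12.729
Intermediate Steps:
q = 16 (q = 6 + 10 = 16)
G(D) = 65/16 (G(D) = 4 + 1/16 = 65/16)
t = -47/15 (t = -141/45 = -141*1/45 = -47/15 ≈ -3.1333)
t*G((-3 + 3)*5) = -47/15*65/16 = -611/48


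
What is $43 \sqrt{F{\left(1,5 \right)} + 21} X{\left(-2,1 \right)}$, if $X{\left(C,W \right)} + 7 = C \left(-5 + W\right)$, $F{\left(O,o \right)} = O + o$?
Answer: $129 \sqrt{3} \approx 223.43$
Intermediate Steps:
$X{\left(C,W \right)} = -7 + C \left(-5 + W\right)$
$43 \sqrt{F{\left(1,5 \right)} + 21} X{\left(-2,1 \right)} = 43 \sqrt{\left(1 + 5\right) + 21} \left(-7 - -10 - 2\right) = 43 \sqrt{6 + 21} \left(-7 + 10 - 2\right) = 43 \sqrt{27} \cdot 1 = 43 \cdot 3 \sqrt{3} \cdot 1 = 129 \sqrt{3} \cdot 1 = 129 \sqrt{3}$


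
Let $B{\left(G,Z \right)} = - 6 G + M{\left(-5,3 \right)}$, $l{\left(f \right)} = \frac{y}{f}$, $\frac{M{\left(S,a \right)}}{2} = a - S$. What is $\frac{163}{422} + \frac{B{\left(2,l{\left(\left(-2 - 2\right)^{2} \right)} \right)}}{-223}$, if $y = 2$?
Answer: $\frac{34661}{94106} \approx 0.36832$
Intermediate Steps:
$M{\left(S,a \right)} = - 2 S + 2 a$ ($M{\left(S,a \right)} = 2 \left(a - S\right) = - 2 S + 2 a$)
$l{\left(f \right)} = \frac{2}{f}$
$B{\left(G,Z \right)} = 16 - 6 G$ ($B{\left(G,Z \right)} = - 6 G + \left(\left(-2\right) \left(-5\right) + 2 \cdot 3\right) = - 6 G + \left(10 + 6\right) = - 6 G + 16 = 16 - 6 G$)
$\frac{163}{422} + \frac{B{\left(2,l{\left(\left(-2 - 2\right)^{2} \right)} \right)}}{-223} = \frac{163}{422} + \frac{16 - 12}{-223} = 163 \cdot \frac{1}{422} + \left(16 - 12\right) \left(- \frac{1}{223}\right) = \frac{163}{422} + 4 \left(- \frac{1}{223}\right) = \frac{163}{422} - \frac{4}{223} = \frac{34661}{94106}$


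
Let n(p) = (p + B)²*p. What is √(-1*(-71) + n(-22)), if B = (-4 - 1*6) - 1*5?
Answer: I*√30047 ≈ 173.34*I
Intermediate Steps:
B = -15 (B = (-4 - 6) - 5 = -10 - 5 = -15)
n(p) = p*(-15 + p)² (n(p) = (p - 15)²*p = (-15 + p)²*p = p*(-15 + p)²)
√(-1*(-71) + n(-22)) = √(-1*(-71) - 22*(-15 - 22)²) = √(71 - 22*(-37)²) = √(71 - 22*1369) = √(71 - 30118) = √(-30047) = I*√30047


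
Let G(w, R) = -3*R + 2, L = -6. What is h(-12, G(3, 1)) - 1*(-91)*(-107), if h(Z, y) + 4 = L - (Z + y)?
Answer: -9734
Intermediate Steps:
G(w, R) = 2 - 3*R
h(Z, y) = -10 - Z - y (h(Z, y) = -4 + (-6 - (Z + y)) = -4 + (-6 + (-Z - y)) = -4 + (-6 - Z - y) = -10 - Z - y)
h(-12, G(3, 1)) - 1*(-91)*(-107) = (-10 - 1*(-12) - (2 - 3*1)) - 1*(-91)*(-107) = (-10 + 12 - (2 - 3)) + 91*(-107) = (-10 + 12 - 1*(-1)) - 9737 = (-10 + 12 + 1) - 9737 = 3 - 9737 = -9734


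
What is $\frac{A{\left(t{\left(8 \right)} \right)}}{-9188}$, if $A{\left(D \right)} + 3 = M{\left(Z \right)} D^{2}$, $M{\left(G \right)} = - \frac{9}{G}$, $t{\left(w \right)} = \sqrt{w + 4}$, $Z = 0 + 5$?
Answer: $\frac{123}{45940} \approx 0.0026774$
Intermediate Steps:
$Z = 5$
$t{\left(w \right)} = \sqrt{4 + w}$
$A{\left(D \right)} = -3 - \frac{9 D^{2}}{5}$ ($A{\left(D \right)} = -3 + - \frac{9}{5} D^{2} = -3 + \left(-9\right) \frac{1}{5} D^{2} = -3 - \frac{9 D^{2}}{5}$)
$\frac{A{\left(t{\left(8 \right)} \right)}}{-9188} = \frac{-3 - \frac{9 \left(\sqrt{4 + 8}\right)^{2}}{5}}{-9188} = \left(-3 - \frac{9 \left(\sqrt{12}\right)^{2}}{5}\right) \left(- \frac{1}{9188}\right) = \left(-3 - \frac{9 \left(2 \sqrt{3}\right)^{2}}{5}\right) \left(- \frac{1}{9188}\right) = \left(-3 - \frac{108}{5}\right) \left(- \frac{1}{9188}\right) = \left(- \frac{123}{5}\right) \left(- \frac{1}{9188}\right) = \frac{123}{45940}$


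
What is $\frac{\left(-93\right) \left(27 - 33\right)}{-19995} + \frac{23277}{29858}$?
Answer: $\frac{4825407}{6419470} \approx 0.75168$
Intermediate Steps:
$\frac{\left(-93\right) \left(27 - 33\right)}{-19995} + \frac{23277}{29858} = \left(-93\right) \left(-6\right) \left(- \frac{1}{19995}\right) + 23277 \cdot \frac{1}{29858} = 558 \left(- \frac{1}{19995}\right) + \frac{23277}{29858} = - \frac{6}{215} + \frac{23277}{29858} = \frac{4825407}{6419470}$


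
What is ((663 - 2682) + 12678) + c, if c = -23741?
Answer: -13082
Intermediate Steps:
((663 - 2682) + 12678) + c = ((663 - 2682) + 12678) - 23741 = (-2019 + 12678) - 23741 = 10659 - 23741 = -13082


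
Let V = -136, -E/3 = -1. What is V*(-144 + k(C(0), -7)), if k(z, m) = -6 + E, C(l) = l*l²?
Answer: 19992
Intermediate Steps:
E = 3 (E = -3*(-1) = 3)
C(l) = l³
k(z, m) = -3 (k(z, m) = -6 + 3 = -3)
V*(-144 + k(C(0), -7)) = -136*(-144 - 3) = -136*(-147) = 19992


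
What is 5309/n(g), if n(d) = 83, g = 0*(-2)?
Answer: 5309/83 ≈ 63.964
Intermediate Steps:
g = 0
5309/n(g) = 5309/83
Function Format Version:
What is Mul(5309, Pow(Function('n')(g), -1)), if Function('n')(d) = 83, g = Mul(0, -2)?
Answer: Rational(5309, 83) ≈ 63.964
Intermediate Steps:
g = 0
Mul(5309, Pow(Function('n')(g), -1)) = Mul(5309, Pow(83, -1)) = Mul(5309, Rational(1, 83)) = Rational(5309, 83)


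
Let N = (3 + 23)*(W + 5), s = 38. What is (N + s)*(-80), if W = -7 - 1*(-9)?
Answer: -17600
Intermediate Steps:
W = 2 (W = -7 + 9 = 2)
N = 182 (N = (3 + 23)*(2 + 5) = 26*7 = 182)
(N + s)*(-80) = (182 + 38)*(-80) = 220*(-80) = -17600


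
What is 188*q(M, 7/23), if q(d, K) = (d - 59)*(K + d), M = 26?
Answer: -3753420/23 ≈ -1.6319e+5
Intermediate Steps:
q(d, K) = (-59 + d)*(K + d)
188*q(M, 7/23) = 188*(26**2 - 413/23 - 59*26 + (7/23)*26) = 188*(676 - 413/23 - 1534 + (7*(1/23))*26) = 188*(676 - 59*7/23 - 1534 + (7/23)*26) = 188*(676 - 413/23 - 1534 + 182/23) = 188*(-19965/23) = -3753420/23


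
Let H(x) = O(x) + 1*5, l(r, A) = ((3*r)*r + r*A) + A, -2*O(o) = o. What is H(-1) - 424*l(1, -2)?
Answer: 859/2 ≈ 429.50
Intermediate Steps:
O(o) = -o/2
l(r, A) = A + 3*r² + A*r (l(r, A) = (3*r² + A*r) + A = A + 3*r² + A*r)
H(x) = 5 - x/2 (H(x) = -x/2 + 1*5 = -x/2 + 5 = 5 - x/2)
H(-1) - 424*l(1, -2) = (5 - ½*(-1)) - 424*(-2 + 3*1² - 2*1) = (5 + ½) - 424*(-2 + 3*1 - 2) = 11/2 - 424*(-2 + 3 - 2) = 11/2 - 424*(-1) = 11/2 + 424 = 859/2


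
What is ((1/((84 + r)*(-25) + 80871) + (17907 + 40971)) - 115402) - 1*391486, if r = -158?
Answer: -37059835209/82721 ≈ -4.4801e+5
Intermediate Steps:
((1/((84 + r)*(-25) + 80871) + (17907 + 40971)) - 115402) - 1*391486 = ((1/((84 - 158)*(-25) + 80871) + (17907 + 40971)) - 115402) - 1*391486 = ((1/(-74*(-25) + 80871) + 58878) - 115402) - 391486 = ((1/(1850 + 80871) + 58878) - 115402) - 391486 = ((1/82721 + 58878) - 115402) - 391486 = (4870447039/82721 - 115402) - 391486 = -4675721803/82721 - 391486 = -37059835209/82721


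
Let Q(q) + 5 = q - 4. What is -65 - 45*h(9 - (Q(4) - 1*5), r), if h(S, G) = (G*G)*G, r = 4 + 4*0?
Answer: -2945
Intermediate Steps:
Q(q) = -9 + q (Q(q) = -5 + (q - 4) = -5 + (-4 + q) = -9 + q)
r = 4 (r = 4 + 0 = 4)
h(S, G) = G³ (h(S, G) = G²*G = G³)
-65 - 45*h(9 - (Q(4) - 1*5), r) = -65 - 45*4³ = -65 - 45*64 = -65 - 2880 = -2945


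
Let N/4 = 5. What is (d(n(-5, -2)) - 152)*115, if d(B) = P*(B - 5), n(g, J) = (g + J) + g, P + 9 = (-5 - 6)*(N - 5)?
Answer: 322690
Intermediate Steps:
N = 20 (N = 4*5 = 20)
P = -174 (P = -9 + (-5 - 6)*(20 - 5) = -9 - 11*15 = -9 - 165 = -174)
n(g, J) = J + 2*g (n(g, J) = (J + g) + g = J + 2*g)
d(B) = 870 - 174*B (d(B) = -174*(B - 5) = -174*(-5 + B) = 870 - 174*B)
(d(n(-5, -2)) - 152)*115 = ((870 - 174*(-2 + 2*(-5))) - 152)*115 = ((870 - 174*(-2 - 10)) - 152)*115 = ((870 - 174*(-12)) - 152)*115 = ((870 + 2088) - 152)*115 = (2958 - 152)*115 = 2806*115 = 322690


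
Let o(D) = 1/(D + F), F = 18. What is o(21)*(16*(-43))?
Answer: -688/39 ≈ -17.641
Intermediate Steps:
o(D) = 1/(18 + D) (o(D) = 1/(D + 18) = 1/(18 + D))
o(21)*(16*(-43)) = (16*(-43))/(18 + 21) = -688/39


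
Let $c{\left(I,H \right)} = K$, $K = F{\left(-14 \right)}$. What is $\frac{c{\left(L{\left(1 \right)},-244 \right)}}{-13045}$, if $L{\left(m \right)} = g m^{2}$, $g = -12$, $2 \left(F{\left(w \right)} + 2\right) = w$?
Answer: $\frac{9}{13045} \approx 0.00068992$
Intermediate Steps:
$F{\left(w \right)} = -2 + \frac{w}{2}$
$L{\left(m \right)} = - 12 m^{2}$
$K = -9$ ($K = -2 + \frac{1}{2} \left(-14\right) = -2 - 7 = -9$)
$c{\left(I,H \right)} = -9$
$\frac{c{\left(L{\left(1 \right)},-244 \right)}}{-13045} = - \frac{9}{-13045} = \left(-9\right) \left(- \frac{1}{13045}\right) = \frac{9}{13045}$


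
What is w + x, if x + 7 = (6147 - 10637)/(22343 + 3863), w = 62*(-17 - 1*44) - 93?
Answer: -50868091/13103 ≈ -3882.2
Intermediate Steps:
w = -3875 (w = 62*(-17 - 44) - 93 = 62*(-61) - 93 = -3782 - 93 = -3875)
x = -93966/13103 (x = -7 + (6147 - 10637)/(22343 + 3863) = -7 - 4490/26206 = -7 - 4490*1/26206 = -7 - 2245/13103 = -93966/13103 ≈ -7.1713)
w + x = -3875 - 93966/13103 = -50868091/13103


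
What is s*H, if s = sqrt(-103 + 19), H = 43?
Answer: 86*I*sqrt(21) ≈ 394.1*I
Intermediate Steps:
s = 2*I*sqrt(21) (s = sqrt(-84) = 2*I*sqrt(21) ≈ 9.1651*I)
s*H = (2*I*sqrt(21))*43 = 86*I*sqrt(21)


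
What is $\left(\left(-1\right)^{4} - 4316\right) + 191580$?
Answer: $187265$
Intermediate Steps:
$\left(\left(-1\right)^{4} - 4316\right) + 191580 = \left(1 - 4316\right) + 191580 = -4315 + 191580 = 187265$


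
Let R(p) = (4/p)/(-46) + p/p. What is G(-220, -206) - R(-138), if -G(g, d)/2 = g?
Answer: 696692/1587 ≈ 439.00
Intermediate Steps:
G(g, d) = -2*g
R(p) = 1 - 2/(23*p) (R(p) = (4/p)*(-1/46) + 1 = -2/(23*p) + 1 = 1 - 2/(23*p))
G(-220, -206) - R(-138) = -2*(-220) - (-2/23 - 138)/(-138) = 440 - (-1)*(-3176)/(138*23) = 440 - 1*1588/1587 = 440 - 1588/1587 = 696692/1587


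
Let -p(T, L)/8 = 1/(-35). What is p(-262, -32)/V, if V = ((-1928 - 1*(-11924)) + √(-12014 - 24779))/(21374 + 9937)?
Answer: 357696864/499784045 - 35784*I*√36793/499784045 ≈ 0.7157 - 0.013734*I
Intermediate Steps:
p(T, L) = 8/35 (p(T, L) = -8/(-35) = -8*(-1/35) = 8/35)
V = 68/213 + I*√36793/31311 (V = ((-1928 + 11924) + √(-36793))/31311 = (9996 + I*√36793)*(1/31311) = 68/213 + I*√36793/31311 ≈ 0.31925 + 0.0061261*I)
p(-262, -32)/V = 8/(35*(68/213 + I*√36793/31311))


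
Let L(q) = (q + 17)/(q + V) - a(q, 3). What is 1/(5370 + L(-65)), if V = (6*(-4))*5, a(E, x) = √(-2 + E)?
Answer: 183797130/987040569079 + 34225*I*√67/987040569079 ≈ 0.00018621 + 2.8382e-7*I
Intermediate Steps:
V = -120 (V = -24*5 = -120)
L(q) = -√(-2 + q) + (17 + q)/(-120 + q) (L(q) = (q + 17)/(q - 120) - √(-2 + q) = (17 + q)/(-120 + q) - √(-2 + q) = -√(-2 + q) + (17 + q)/(-120 + q))
1/(5370 + L(-65)) = 1/(5370 + (17 - 65 + 120*√(-2 - 65) - 1*(-65)*√(-2 - 65))/(-120 - 65)) = 1/(5370 + (17 - 65 + 120*√(-67) - 1*(-65)*√(-67))/(-185)) = 1/(5370 - (17 - 65 + 120*(I*√67) - 1*(-65)*I*√67)/185) = 1/(5370 - (17 - 65 + 120*I*√67 + 65*I*√67)/185) = 1/(5370 - (-48 + 185*I*√67)/185) = 1/(5370 + (48/185 - I*√67)) = 1/(993498/185 - I*√67)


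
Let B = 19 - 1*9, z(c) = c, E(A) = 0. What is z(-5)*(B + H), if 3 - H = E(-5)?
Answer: -65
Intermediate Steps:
H = 3 (H = 3 - 1*0 = 3 + 0 = 3)
B = 10 (B = 19 - 9 = 10)
z(-5)*(B + H) = -5*(10 + 3) = -5*13 = -65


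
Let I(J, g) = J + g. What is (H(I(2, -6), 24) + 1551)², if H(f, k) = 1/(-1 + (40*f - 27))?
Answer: 85022978569/35344 ≈ 2.4056e+6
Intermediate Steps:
H(f, k) = 1/(-28 + 40*f) (H(f, k) = 1/(-1 + (-27 + 40*f)) = 1/(-28 + 40*f))
(H(I(2, -6), 24) + 1551)² = (1/(4*(-7 + 10*(2 - 6))) + 1551)² = (1/(4*(-7 + 10*(-4))) + 1551)² = (1/(4*(-7 - 40)) + 1551)² = ((¼)/(-47) + 1551)² = ((¼)*(-1/47) + 1551)² = (-1/188 + 1551)² = (291587/188)² = 85022978569/35344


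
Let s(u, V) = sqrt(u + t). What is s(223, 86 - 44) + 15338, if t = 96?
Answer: 15338 + sqrt(319) ≈ 15356.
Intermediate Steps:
s(u, V) = sqrt(96 + u) (s(u, V) = sqrt(u + 96) = sqrt(96 + u))
s(223, 86 - 44) + 15338 = sqrt(96 + 223) + 15338 = sqrt(319) + 15338 = 15338 + sqrt(319)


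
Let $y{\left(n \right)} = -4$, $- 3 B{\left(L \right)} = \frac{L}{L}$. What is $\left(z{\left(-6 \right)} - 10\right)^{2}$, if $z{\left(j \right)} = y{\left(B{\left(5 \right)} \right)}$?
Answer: $196$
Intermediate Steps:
$B{\left(L \right)} = - \frac{1}{3}$ ($B{\left(L \right)} = - \frac{L \frac{1}{L}}{3} = \left(- \frac{1}{3}\right) 1 = - \frac{1}{3}$)
$z{\left(j \right)} = -4$
$\left(z{\left(-6 \right)} - 10\right)^{2} = \left(-4 - 10\right)^{2} = \left(-14\right)^{2} = 196$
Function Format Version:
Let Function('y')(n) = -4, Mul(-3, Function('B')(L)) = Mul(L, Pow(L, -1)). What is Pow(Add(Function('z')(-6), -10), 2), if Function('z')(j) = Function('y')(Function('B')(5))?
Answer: 196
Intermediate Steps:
Function('B')(L) = Rational(-1, 3) (Function('B')(L) = Mul(Rational(-1, 3), Mul(L, Pow(L, -1))) = Mul(Rational(-1, 3), 1) = Rational(-1, 3))
Function('z')(j) = -4
Pow(Add(Function('z')(-6), -10), 2) = Pow(Add(-4, -10), 2) = Pow(-14, 2) = 196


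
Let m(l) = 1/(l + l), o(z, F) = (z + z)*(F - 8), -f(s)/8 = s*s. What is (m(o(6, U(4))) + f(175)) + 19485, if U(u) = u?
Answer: -21649441/96 ≈ -2.2552e+5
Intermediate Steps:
f(s) = -8*s² (f(s) = -8*s*s = -8*s²)
o(z, F) = 2*z*(-8 + F) (o(z, F) = (2*z)*(-8 + F) = 2*z*(-8 + F))
m(l) = 1/(2*l)
(m(o(6, U(4))) + f(175)) + 19485 = (1/(2*((2*6*(-8 + 4)))) - 8*175²) + 19485 = (1/(2*((2*6*(-4)))) - 8*30625) + 19485 = ((½)/(-48) - 245000) + 19485 = ((½)*(-1/48) - 245000) + 19485 = (-1/96 - 245000) + 19485 = -23520001/96 + 19485 = -21649441/96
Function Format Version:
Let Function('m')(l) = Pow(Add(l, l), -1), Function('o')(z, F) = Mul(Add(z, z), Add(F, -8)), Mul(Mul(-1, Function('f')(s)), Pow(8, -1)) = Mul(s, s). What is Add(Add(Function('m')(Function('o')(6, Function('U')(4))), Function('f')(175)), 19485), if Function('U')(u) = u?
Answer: Rational(-21649441, 96) ≈ -2.2552e+5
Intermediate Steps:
Function('f')(s) = Mul(-8, Pow(s, 2)) (Function('f')(s) = Mul(-8, Mul(s, s)) = Mul(-8, Pow(s, 2)))
Function('o')(z, F) = Mul(2, z, Add(-8, F)) (Function('o')(z, F) = Mul(Mul(2, z), Add(-8, F)) = Mul(2, z, Add(-8, F)))
Function('m')(l) = Mul(Rational(1, 2), Pow(l, -1)) (Function('m')(l) = Pow(Mul(2, l), -1) = Mul(Rational(1, 2), Pow(l, -1)))
Add(Add(Function('m')(Function('o')(6, Function('U')(4))), Function('f')(175)), 19485) = Add(Add(Mul(Rational(1, 2), Pow(Mul(2, 6, Add(-8, 4)), -1)), Mul(-8, Pow(175, 2))), 19485) = Add(Add(Mul(Rational(1, 2), Pow(Mul(2, 6, -4), -1)), Mul(-8, 30625)), 19485) = Add(Add(Mul(Rational(1, 2), Pow(-48, -1)), -245000), 19485) = Add(Add(Mul(Rational(1, 2), Rational(-1, 48)), -245000), 19485) = Add(Add(Rational(-1, 96), -245000), 19485) = Add(Rational(-23520001, 96), 19485) = Rational(-21649441, 96)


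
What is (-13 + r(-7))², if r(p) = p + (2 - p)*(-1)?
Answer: 841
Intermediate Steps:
r(p) = -2 + 2*p (r(p) = p + (-2 + p) = -2 + 2*p)
(-13 + r(-7))² = (-13 + (-2 + 2*(-7)))² = (-13 + (-2 - 14))² = (-13 - 16)² = (-29)² = 841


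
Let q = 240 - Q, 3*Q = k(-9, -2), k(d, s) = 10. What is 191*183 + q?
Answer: 105569/3 ≈ 35190.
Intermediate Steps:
Q = 10/3 (Q = (1/3)*10 = 10/3 ≈ 3.3333)
q = 710/3 (q = 240 - 1*10/3 = 240 - 10/3 = 710/3 ≈ 236.67)
191*183 + q = 191*183 + 710/3 = 34953 + 710/3 = 105569/3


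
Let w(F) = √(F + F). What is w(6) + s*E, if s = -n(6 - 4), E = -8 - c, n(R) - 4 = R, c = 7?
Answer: 90 + 2*√3 ≈ 93.464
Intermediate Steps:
n(R) = 4 + R
E = -15 (E = -8 - 1*7 = -8 - 7 = -15)
w(F) = √2*√F (w(F) = √(2*F) = √2*√F)
s = -6 (s = -(4 + (6 - 4)) = -(4 + 2) = -1*6 = -6)
w(6) + s*E = √2*√6 - 6*(-15) = 2*√3 + 90 = 90 + 2*√3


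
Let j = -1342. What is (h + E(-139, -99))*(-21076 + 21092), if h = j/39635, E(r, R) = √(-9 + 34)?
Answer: 3149328/39635 ≈ 79.458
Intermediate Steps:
E(r, R) = 5 (E(r, R) = √25 = 5)
h = -1342/39635 ≈ -0.033859
(h + E(-139, -99))*(-21076 + 21092) = (-1342/39635 + 5)*(-21076 + 21092) = (196833/39635)*16 = 3149328/39635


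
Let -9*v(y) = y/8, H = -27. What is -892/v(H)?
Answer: -7136/3 ≈ -2378.7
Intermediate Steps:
v(y) = -y/72 (v(y) = -y/(9*8) = -y/72)
-892/v(H) = -892/((-1/72*(-27))) = -892/3/8 = -892*8/3 = -1*7136/3 = -7136/3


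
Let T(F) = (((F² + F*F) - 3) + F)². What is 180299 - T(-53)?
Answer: -30755545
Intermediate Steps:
T(F) = (-3 + F + 2*F²)² (T(F) = (((F² + F²) - 3) + F)² = ((2*F² - 3) + F)² = ((-3 + 2*F²) + F)² = (-3 + F + 2*F²)²)
180299 - T(-53) = 180299 - (-3 - 53 + 2*(-53)²)² = 180299 - (-3 - 53 + 2*2809)² = 180299 - (-3 - 53 + 5618)² = 180299 - 1*5562² = 180299 - 1*30935844 = 180299 - 30935844 = -30755545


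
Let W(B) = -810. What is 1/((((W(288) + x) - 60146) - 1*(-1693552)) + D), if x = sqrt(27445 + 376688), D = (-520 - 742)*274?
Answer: 428936/551958141577 - sqrt(404133)/1655874424731 ≈ 7.7673e-7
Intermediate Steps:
D = -345788 (D = -1262*274 = -345788)
x = sqrt(404133) ≈ 635.71
1/((((W(288) + x) - 60146) - 1*(-1693552)) + D) = 1/((((-810 + sqrt(404133)) - 60146) - 1*(-1693552)) - 345788) = 1/(((-60956 + sqrt(404133)) + 1693552) - 345788) = 1/((1632596 + sqrt(404133)) - 345788) = 1/(1286808 + sqrt(404133))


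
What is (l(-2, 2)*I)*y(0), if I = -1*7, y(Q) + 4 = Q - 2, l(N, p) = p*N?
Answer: -168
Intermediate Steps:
l(N, p) = N*p
y(Q) = -6 + Q (y(Q) = -4 + (Q - 2) = -4 + (-2 + Q) = -6 + Q)
I = -7
(l(-2, 2)*I)*y(0) = (-2*2*(-7))*(-6 + 0) = -4*(-7)*(-6) = 28*(-6) = -168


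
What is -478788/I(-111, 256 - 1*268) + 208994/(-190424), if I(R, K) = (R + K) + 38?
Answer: 2681028283/476060 ≈ 5631.7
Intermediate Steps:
I(R, K) = 38 + K + R (I(R, K) = (K + R) + 38 = 38 + K + R)
-478788/I(-111, 256 - 1*268) + 208994/(-190424) = -478788/(38 + (256 - 1*268) - 111) + 208994/(-190424) = -478788/(38 + (256 - 268) - 111) + 208994*(-1/190424) = -478788/(38 - 12 - 111) - 104497/95212 = -478788/(-85) - 104497/95212 = -478788*(-1/85) - 104497/95212 = 28164/5 - 104497/95212 = 2681028283/476060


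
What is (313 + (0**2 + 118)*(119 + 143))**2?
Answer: 975250441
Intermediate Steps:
(313 + (0**2 + 118)*(119 + 143))**2 = (313 + (0 + 118)*262)**2 = (313 + 118*262)**2 = (313 + 30916)**2 = 31229**2 = 975250441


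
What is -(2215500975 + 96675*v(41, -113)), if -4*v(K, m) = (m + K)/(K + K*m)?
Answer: -5086789368525/2296 ≈ -2.2155e+9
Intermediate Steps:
v(K, m) = -(K + m)/(4*(K + K*m)) (v(K, m) = -(m + K)/(4*(K + K*m)) = -(K + m)/(4*(K + K*m)))
-(2215500975 + 96675*v(41, -113)) = -(2215500975 + 96675*(-1*41 - 1*(-113))/(164*(1 - 113))) = -96675/(1/((1/4)*(1/41)*(-41 + 113)/(-112) + 22917)) = -96675/(1/((1/4)*(1/41)*(-1/112)*72 + 22917)) = -96675/(1/(-9/2296 + 22917)) = -96675/(1/(52617423/2296)) = -96675/2296/52617423 = -96675*52617423/2296 = -5086789368525/2296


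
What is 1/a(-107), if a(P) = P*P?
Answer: 1/11449 ≈ 8.7344e-5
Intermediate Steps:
a(P) = P²
1/a(-107) = 1/((-107)²) = 1/11449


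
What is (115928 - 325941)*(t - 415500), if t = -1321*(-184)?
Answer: 36213801668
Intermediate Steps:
t = 243064
(115928 - 325941)*(t - 415500) = (115928 - 325941)*(243064 - 415500) = -210013*(-172436) = 36213801668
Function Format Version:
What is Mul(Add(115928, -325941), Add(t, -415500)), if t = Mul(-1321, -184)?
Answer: 36213801668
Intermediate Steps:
t = 243064
Mul(Add(115928, -325941), Add(t, -415500)) = Mul(Add(115928, -325941), Add(243064, -415500)) = Mul(-210013, -172436) = 36213801668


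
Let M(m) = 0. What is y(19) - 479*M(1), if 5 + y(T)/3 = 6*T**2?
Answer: 6483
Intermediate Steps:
y(T) = -15 + 18*T**2 (y(T) = -15 + 3*(6*T**2) = -15 + 18*T**2)
y(19) - 479*M(1) = (-15 + 18*19**2) - 479*0 = (-15 + 18*361) + 0 = (-15 + 6498) + 0 = 6483 + 0 = 6483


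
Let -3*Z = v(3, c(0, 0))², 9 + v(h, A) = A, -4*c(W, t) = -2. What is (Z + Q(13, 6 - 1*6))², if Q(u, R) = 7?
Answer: 42025/144 ≈ 291.84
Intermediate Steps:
c(W, t) = ½ (c(W, t) = -¼*(-2) = ½)
v(h, A) = -9 + A
Z = -289/12 (Z = -(-9 + ½)²/3 = -(-17/2)²/3 = -⅓*289/4 = -289/12 ≈ -24.083)
(Z + Q(13, 6 - 1*6))² = (-289/12 + 7)² = (-205/12)² = 42025/144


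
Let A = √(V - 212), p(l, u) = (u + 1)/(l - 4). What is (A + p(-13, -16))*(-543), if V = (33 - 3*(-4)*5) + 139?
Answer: -8145/17 - 1086*√5 ≈ -2907.5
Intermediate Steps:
V = 232 (V = (33 + 12*5) + 139 = (33 + 60) + 139 = 93 + 139 = 232)
p(l, u) = (1 + u)/(-4 + l)
A = 2*√5 (A = √(232 - 212) = √20 = 2*√5 ≈ 4.4721)
(A + p(-13, -16))*(-543) = (2*√5 + (1 - 16)/(-4 - 13))*(-543) = (2*√5 - 15/(-17))*(-543) = (2*√5 - 1/17*(-15))*(-543) = (2*√5 + 15/17)*(-543) = (15/17 + 2*√5)*(-543) = -8145/17 - 1086*√5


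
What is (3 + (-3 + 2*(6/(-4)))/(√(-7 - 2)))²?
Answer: 5 + 12*I ≈ 5.0 + 12.0*I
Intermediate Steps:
(3 + (-3 + 2*(6/(-4)))/(√(-7 - 2)))² = (3 + (-3 + 2*(6*(-¼)))/(√(-9)))² = (3 + (-3 + 2*(-3/2))/((3*I)))² = (3 + (-3 - 3)*(-I/3))² = (3 - (-2)*I)² = (3 + 2*I)²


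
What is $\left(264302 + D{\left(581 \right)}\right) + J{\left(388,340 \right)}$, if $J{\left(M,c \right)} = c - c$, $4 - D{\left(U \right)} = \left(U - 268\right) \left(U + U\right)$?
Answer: $-99400$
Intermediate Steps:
$D{\left(U \right)} = 4 - 2 U \left(-268 + U\right)$ ($D{\left(U \right)} = 4 - \left(U - 268\right) \left(U + U\right) = 4 - \left(-268 + U\right) 2 U = 4 - 2 U \left(-268 + U\right)$)
$J{\left(M,c \right)} = 0$
$\left(264302 + D{\left(581 \right)}\right) + J{\left(388,340 \right)} = \left(264302 + \left(4 - 2 \cdot 581^{2} + 536 \cdot 581\right)\right) + 0 = \left(264302 + \left(4 - 675122 + 311416\right)\right) + 0 = \left(264302 - 363702\right) + 0 = -99400 + 0 = -99400$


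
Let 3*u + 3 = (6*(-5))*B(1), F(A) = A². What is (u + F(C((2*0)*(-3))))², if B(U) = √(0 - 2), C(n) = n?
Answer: -199 + 20*I*√2 ≈ -199.0 + 28.284*I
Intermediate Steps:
B(U) = I*√2 (B(U) = √(-2) = I*√2)
u = -1 - 10*I*√2 (u = -1 + ((6*(-5))*(I*√2))/3 = -1 + (-30*I*√2)/3 = -1 - 10*I*√2 ≈ -1.0 - 14.142*I)
(u + F(C((2*0)*(-3))))² = ((-1 - 10*I*√2) + ((2*0)*(-3))²)² = ((-1 - 10*I*√2) + (0*(-3))²)² = ((-1 - 10*I*√2) + 0²)² = ((-1 - 10*I*√2) + 0)² = (-1 - 10*I*√2)²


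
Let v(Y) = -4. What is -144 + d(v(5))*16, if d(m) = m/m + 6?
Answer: -32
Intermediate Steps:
d(m) = 7 (d(m) = 1 + 6 = 7)
-144 + d(v(5))*16 = -144 + 7*16 = -144 + 112 = -32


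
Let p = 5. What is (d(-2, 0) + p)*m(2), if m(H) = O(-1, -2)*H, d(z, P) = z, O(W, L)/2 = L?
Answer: -24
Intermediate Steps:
O(W, L) = 2*L
m(H) = -4*H (m(H) = (2*(-2))*H = -4*H)
(d(-2, 0) + p)*m(2) = (-2 + 5)*(-4*2) = 3*(-8) = -24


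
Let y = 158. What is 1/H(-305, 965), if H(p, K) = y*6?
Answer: 1/948 ≈ 0.0010549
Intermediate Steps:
H(p, K) = 948 (H(p, K) = 158*6 = 948)
1/H(-305, 965) = 1/948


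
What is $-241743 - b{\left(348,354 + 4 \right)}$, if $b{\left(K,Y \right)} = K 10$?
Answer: $-245223$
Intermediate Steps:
$b{\left(K,Y \right)} = 10 K$
$-241743 - b{\left(348,354 + 4 \right)} = -241743 - 10 \cdot 348 = -241743 - 3480 = -245223$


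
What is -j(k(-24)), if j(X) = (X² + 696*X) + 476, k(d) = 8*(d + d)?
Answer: 119332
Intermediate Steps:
k(d) = 16*d (k(d) = 8*(2*d) = 16*d)
j(X) = 476 + X² + 696*X
-j(k(-24)) = -(476 + (16*(-24))² + 696*(16*(-24))) = -(476 + (-384)² + 696*(-384)) = -(476 + 147456 - 267264) = -1*(-119332) = 119332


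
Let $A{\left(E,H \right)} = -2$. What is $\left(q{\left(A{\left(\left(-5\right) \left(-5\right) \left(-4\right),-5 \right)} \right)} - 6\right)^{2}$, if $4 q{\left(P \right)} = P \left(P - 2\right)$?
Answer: $16$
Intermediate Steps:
$q{\left(P \right)} = \frac{P \left(-2 + P\right)}{4}$ ($q{\left(P \right)} = \frac{P \left(P - 2\right)}{4} = \frac{P \left(-2 + P\right)}{4}$)
$\left(q{\left(A{\left(\left(-5\right) \left(-5\right) \left(-4\right),-5 \right)} \right)} - 6\right)^{2} = \left(\frac{1}{4} \left(-2\right) \left(-2 - 2\right) - 6\right)^{2} = \left(\frac{1}{4} \left(-2\right) \left(-4\right) - 6\right)^{2} = \left(2 - 6\right)^{2} = \left(-4\right)^{2} = 16$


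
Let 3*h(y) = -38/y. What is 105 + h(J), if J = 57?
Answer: 943/9 ≈ 104.78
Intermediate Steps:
h(y) = -38/(3*y) (h(y) = (-38/y)/3 = -38/(3*y))
105 + h(J) = 105 - 38/3/57 = 105 - 38/3*1/57 = 105 - 2/9 = 943/9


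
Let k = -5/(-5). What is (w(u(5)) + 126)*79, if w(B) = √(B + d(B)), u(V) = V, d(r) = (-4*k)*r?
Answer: 9954 + 79*I*√15 ≈ 9954.0 + 305.97*I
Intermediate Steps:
k = 1 (k = -5*(-⅕) = 1)
d(r) = -4*r (d(r) = (-4*1)*r = -4*r)
w(B) = √3*√(-B) (w(B) = √(B - 4*B) = √(-3*B) = √3*√(-B))
(w(u(5)) + 126)*79 = (√3*√(-1*5) + 126)*79 = (√3*√(-5) + 126)*79 = (√3*(I*√5) + 126)*79 = (I*√15 + 126)*79 = (126 + I*√15)*79 = 9954 + 79*I*√15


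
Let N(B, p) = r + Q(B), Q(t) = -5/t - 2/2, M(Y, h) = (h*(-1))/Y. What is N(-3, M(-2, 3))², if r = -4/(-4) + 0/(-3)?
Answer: 25/9 ≈ 2.7778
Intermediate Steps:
M(Y, h) = -h/Y (M(Y, h) = (-h)/Y = -h/Y)
r = 1 (r = -4*(-¼) + 0*(-⅓) = 1 + 0 = 1)
Q(t) = -1 - 5/t (Q(t) = -5/t - 2*½ = -5/t - 1 = -1 - 5/t)
N(B, p) = 1 + (-5 - B)/B
N(-3, M(-2, 3))² = (-5/(-3))² = (-5*(-⅓))² = (5/3)² = 25/9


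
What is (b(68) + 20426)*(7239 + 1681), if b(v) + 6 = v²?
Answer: 223392480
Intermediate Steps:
b(v) = -6 + v²
(b(68) + 20426)*(7239 + 1681) = ((-6 + 68²) + 20426)*(7239 + 1681) = ((-6 + 4624) + 20426)*8920 = (4618 + 20426)*8920 = 25044*8920 = 223392480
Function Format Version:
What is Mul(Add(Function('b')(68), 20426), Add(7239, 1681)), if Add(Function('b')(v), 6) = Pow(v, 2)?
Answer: 223392480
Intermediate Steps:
Function('b')(v) = Add(-6, Pow(v, 2))
Mul(Add(Function('b')(68), 20426), Add(7239, 1681)) = Mul(Add(Add(-6, Pow(68, 2)), 20426), Add(7239, 1681)) = Mul(Add(Add(-6, 4624), 20426), 8920) = Mul(Add(4618, 20426), 8920) = Mul(25044, 8920) = 223392480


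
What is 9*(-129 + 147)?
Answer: 162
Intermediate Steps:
9*(-129 + 147) = 9*18 = 162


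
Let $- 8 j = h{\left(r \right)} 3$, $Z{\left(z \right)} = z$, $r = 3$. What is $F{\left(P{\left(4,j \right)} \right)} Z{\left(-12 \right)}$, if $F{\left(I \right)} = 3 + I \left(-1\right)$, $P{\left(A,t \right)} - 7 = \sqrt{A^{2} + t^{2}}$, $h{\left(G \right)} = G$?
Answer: $48 + \frac{3 \sqrt{1105}}{2} \approx 97.862$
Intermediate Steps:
$j = - \frac{9}{8}$ ($j = - \frac{3 \cdot 3}{8} = \left(- \frac{1}{8}\right) 9 = - \frac{9}{8} \approx -1.125$)
$P{\left(A,t \right)} = 7 + \sqrt{A^{2} + t^{2}}$
$F{\left(I \right)} = 3 - I$
$F{\left(P{\left(4,j \right)} \right)} Z{\left(-12 \right)} = \left(3 - \left(7 + \sqrt{4^{2} + \left(- \frac{9}{8}\right)^{2}}\right)\right) \left(-12\right) = \left(3 - \left(7 + \sqrt{16 + \frac{81}{64}}\right)\right) \left(-12\right) = \left(3 - \left(7 + \sqrt{\frac{1105}{64}}\right)\right) \left(-12\right) = \left(3 - \left(7 + \frac{\sqrt{1105}}{8}\right)\right) \left(-12\right) = \left(-4 - \frac{\sqrt{1105}}{8}\right) \left(-12\right) = 48 + \frac{3 \sqrt{1105}}{2}$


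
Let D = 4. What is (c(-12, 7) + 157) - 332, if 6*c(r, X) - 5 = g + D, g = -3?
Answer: -174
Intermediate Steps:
c(r, X) = 1 (c(r, X) = ⅚ + (-3 + 4)/6 = ⅚ + (⅙)*1 = ⅚ + ⅙ = 1)
(c(-12, 7) + 157) - 332 = (1 + 157) - 332 = 158 - 332 = -174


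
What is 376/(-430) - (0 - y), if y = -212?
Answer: -45768/215 ≈ -212.87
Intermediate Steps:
376/(-430) - (0 - y) = 376/(-430) - (0 - 1*(-212)) = 376*(-1/430) - (0 + 212) = -188/215 - 1*212 = -188/215 - 212 = -45768/215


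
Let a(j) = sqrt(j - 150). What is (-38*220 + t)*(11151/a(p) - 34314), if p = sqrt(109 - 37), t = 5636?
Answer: 93471336 + 5062554*I*sqrt(6)/sqrt(25 - sqrt(2)) ≈ 9.3471e+7 + 2.5534e+6*I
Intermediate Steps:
p = 6*sqrt(2) (p = sqrt(72) = 6*sqrt(2) ≈ 8.4853)
a(j) = sqrt(-150 + j)
(-38*220 + t)*(11151/a(p) - 34314) = (-38*220 + 5636)*(11151/(sqrt(-150 + 6*sqrt(2))) - 34314) = (-8360 + 5636)*(11151/sqrt(-150 + 6*sqrt(2)) - 34314) = -2724*(-34314 + 11151/sqrt(-150 + 6*sqrt(2))) = 93471336 - 30375324/sqrt(-150 + 6*sqrt(2))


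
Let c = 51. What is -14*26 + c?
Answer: -313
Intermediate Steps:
-14*26 + c = -14*26 + 51 = -364 + 51 = -313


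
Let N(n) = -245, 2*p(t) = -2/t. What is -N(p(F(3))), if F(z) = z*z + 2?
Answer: 245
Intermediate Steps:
F(z) = 2 + z**2 (F(z) = z**2 + 2 = 2 + z**2)
p(t) = -1/t (p(t) = (-2/t)/2 = -1/t)
-N(p(F(3))) = -1*(-245) = 245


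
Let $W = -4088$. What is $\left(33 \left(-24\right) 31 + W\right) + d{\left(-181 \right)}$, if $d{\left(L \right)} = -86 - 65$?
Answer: $-28791$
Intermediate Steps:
$d{\left(L \right)} = -151$
$\left(33 \left(-24\right) 31 + W\right) + d{\left(-181 \right)} = \left(33 \left(-24\right) 31 - 4088\right) - 151 = \left(\left(-792\right) 31 - 4088\right) - 151 = \left(-24552 - 4088\right) - 151 = -28640 - 151 = -28791$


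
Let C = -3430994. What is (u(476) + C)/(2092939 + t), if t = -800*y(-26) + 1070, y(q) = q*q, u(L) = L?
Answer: -490074/221887 ≈ -2.2087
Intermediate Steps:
y(q) = q**2
t = -539730 (t = -800*(-26)**2 + 1070 = -800*676 + 1070 = -540800 + 1070 = -539730)
(u(476) + C)/(2092939 + t) = (476 - 3430994)/(2092939 - 539730) = -3430518/1553209 = -3430518*1/1553209 = -490074/221887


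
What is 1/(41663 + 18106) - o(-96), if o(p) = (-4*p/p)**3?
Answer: 3825217/59769 ≈ 64.000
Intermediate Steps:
o(p) = -64 (o(p) = (-4*1)**3 = (-4)**3 = -64)
1/(41663 + 18106) - o(-96) = 1/(41663 + 18106) - 1*(-64) = 1/59769 + 64 = 3825217/59769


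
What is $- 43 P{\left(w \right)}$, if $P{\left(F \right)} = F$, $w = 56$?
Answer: $-2408$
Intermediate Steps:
$- 43 P{\left(w \right)} = \left(-43\right) 56 = -2408$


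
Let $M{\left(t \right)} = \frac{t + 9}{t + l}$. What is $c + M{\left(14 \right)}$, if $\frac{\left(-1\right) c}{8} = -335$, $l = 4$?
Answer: $\frac{48263}{18} \approx 2681.3$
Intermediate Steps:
$c = 2680$ ($c = \left(-8\right) \left(-335\right) = 2680$)
$M{\left(t \right)} = \frac{9 + t}{4 + t}$ ($M{\left(t \right)} = \frac{t + 9}{t + 4} = \frac{9 + t}{4 + t}$)
$c + M{\left(14 \right)} = 2680 + \frac{9 + 14}{4 + 14} = 2680 + \frac{1}{18} \cdot 23 = 2680 + \frac{23}{18} = \frac{48263}{18}$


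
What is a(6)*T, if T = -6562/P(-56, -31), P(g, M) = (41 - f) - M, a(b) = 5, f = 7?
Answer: -6562/13 ≈ -504.77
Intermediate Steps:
P(g, M) = 34 - M (P(g, M) = (41 - 1*7) - M = (41 - 7) - M = 34 - M)
T = -6562/65 (T = -6562/(34 - 1*(-31)) = -6562/(34 + 31) = -6562/65 ≈ -100.95)
a(6)*T = 5*(-6562/65) = -6562/13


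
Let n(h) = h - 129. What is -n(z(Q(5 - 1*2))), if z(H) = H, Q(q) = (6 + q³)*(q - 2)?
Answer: 96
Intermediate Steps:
Q(q) = (-2 + q)*(6 + q³) (Q(q) = (6 + q³)*(-2 + q) = (-2 + q)*(6 + q³))
n(h) = -129 + h
-n(z(Q(5 - 1*2))) = -(-129 + (-12 + (5 - 1*2)⁴ - 2*(5 - 1*2)³ + 6*(5 - 1*2))) = -(-129 + (-12 + (5 - 2)⁴ - 2*(5 - 2)³ + 6*(5 - 2))) = -(-129 + (-12 + 3⁴ - 2*3³ + 6*3)) = -(-129 + (-12 + 81 - 2*27 + 18)) = -(-129 + (-12 + 81 - 54 + 18)) = -(-129 + 33) = -1*(-96) = 96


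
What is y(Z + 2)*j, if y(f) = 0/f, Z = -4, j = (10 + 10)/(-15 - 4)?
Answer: 0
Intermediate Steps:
j = -20/19 (j = 20/(-19) = 20*(-1/19) = -20/19 ≈ -1.0526)
y(f) = 0
y(Z + 2)*j = 0*(-20/19) = 0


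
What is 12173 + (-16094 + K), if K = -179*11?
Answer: -5890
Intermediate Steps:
K = -1969
12173 + (-16094 + K) = 12173 + (-16094 - 1969) = 12173 - 18063 = -5890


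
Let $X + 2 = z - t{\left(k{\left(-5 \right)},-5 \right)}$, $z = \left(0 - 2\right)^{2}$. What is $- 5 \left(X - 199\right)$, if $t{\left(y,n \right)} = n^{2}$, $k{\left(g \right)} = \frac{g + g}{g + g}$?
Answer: $1110$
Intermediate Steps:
$k{\left(g \right)} = 1$ ($k{\left(g \right)} = \frac{2 g}{2 g} = 2 g \frac{1}{2 g} = 1$)
$z = 4$ ($z = \left(-2\right)^{2} = 4$)
$X = -23$ ($X = -2 + \left(4 - \left(-5\right)^{2}\right) = -2 + \left(4 - 25\right) = -2 - 21 = -23$)
$- 5 \left(X - 199\right) = - 5 \left(-23 - 199\right) = \left(-5\right) \left(-222\right) = 1110$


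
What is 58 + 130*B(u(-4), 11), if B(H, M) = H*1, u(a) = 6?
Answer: 838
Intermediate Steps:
B(H, M) = H
58 + 130*B(u(-4), 11) = 58 + 130*6 = 58 + 780 = 838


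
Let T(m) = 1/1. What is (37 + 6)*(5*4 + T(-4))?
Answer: 903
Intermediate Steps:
T(m) = 1
(37 + 6)*(5*4 + T(-4)) = (37 + 6)*(5*4 + 1) = 43*(20 + 1) = 43*21 = 903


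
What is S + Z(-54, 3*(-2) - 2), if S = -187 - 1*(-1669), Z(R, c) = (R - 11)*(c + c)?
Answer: 2522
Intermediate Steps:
Z(R, c) = 2*c*(-11 + R) (Z(R, c) = (-11 + R)*(2*c) = 2*c*(-11 + R))
S = 1482 (S = -187 + 1669 = 1482)
S + Z(-54, 3*(-2) - 2) = 1482 + 2*(3*(-2) - 2)*(-11 - 54) = 1482 + 2*(-6 - 2)*(-65) = 1482 + 2*(-8)*(-65) = 1482 + 1040 = 2522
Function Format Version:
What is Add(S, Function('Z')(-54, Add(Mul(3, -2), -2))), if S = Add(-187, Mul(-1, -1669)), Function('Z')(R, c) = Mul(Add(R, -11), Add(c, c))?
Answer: 2522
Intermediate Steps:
Function('Z')(R, c) = Mul(2, c, Add(-11, R)) (Function('Z')(R, c) = Mul(Add(-11, R), Mul(2, c)) = Mul(2, c, Add(-11, R)))
S = 1482 (S = Add(-187, 1669) = 1482)
Add(S, Function('Z')(-54, Add(Mul(3, -2), -2))) = Add(1482, Mul(2, Add(Mul(3, -2), -2), Add(-11, -54))) = Add(1482, Mul(2, Add(-6, -2), -65)) = Add(1482, Mul(2, -8, -65)) = Add(1482, 1040) = 2522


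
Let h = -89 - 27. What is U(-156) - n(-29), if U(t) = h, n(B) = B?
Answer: -87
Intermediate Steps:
h = -116
U(t) = -116
U(-156) - n(-29) = -116 - 1*(-29) = -116 + 29 = -87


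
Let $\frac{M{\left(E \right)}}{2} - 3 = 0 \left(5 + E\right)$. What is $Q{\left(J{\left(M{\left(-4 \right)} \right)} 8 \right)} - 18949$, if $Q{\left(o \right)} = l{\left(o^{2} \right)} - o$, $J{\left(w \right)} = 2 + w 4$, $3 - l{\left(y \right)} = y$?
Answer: $-62418$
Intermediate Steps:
$l{\left(y \right)} = 3 - y$
$M{\left(E \right)} = 6$ ($M{\left(E \right)} = 6 + 2 \cdot 0 \left(5 + E\right) = 6 + 2 \cdot 0 = 6 + 0 = 6$)
$J{\left(w \right)} = 2 + 4 w$
$Q{\left(o \right)} = 3 - o - o^{2}$ ($Q{\left(o \right)} = \left(3 - o^{2}\right) - o = 3 - o - o^{2}$)
$Q{\left(J{\left(M{\left(-4 \right)} \right)} 8 \right)} - 18949 = \left(3 - \left(2 + 4 \cdot 6\right) 8 - \left(\left(2 + 4 \cdot 6\right) 8\right)^{2}\right) - 18949 = \left(3 - \left(2 + 24\right) 8 - \left(\left(2 + 24\right) 8\right)^{2}\right) - 18949 = \left(3 - 26 \cdot 8 - \left(26 \cdot 8\right)^{2}\right) - 18949 = \left(3 - 208 - 208^{2}\right) - 18949 = \left(3 - 208 - 43264\right) - 18949 = -43469 - 18949 = -62418$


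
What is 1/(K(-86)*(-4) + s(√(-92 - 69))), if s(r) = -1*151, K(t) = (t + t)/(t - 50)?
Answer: -17/2653 ≈ -0.0064078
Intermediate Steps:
K(t) = 2*t/(-50 + t) (K(t) = (2*t)/(-50 + t) = 2*t/(-50 + t))
s(r) = -151
1/(K(-86)*(-4) + s(√(-92 - 69))) = 1/((2*(-86)/(-50 - 86))*(-4) - 151) = 1/((2*(-86)/(-136))*(-4) - 151) = 1/((2*(-86)*(-1/136))*(-4) - 151) = 1/((43/34)*(-4) - 151) = 1/(-86/17 - 151) = 1/(-2653/17) = -17/2653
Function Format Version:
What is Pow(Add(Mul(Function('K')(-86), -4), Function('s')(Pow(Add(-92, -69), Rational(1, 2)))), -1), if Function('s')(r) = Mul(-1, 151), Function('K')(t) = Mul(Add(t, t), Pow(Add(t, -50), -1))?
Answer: Rational(-17, 2653) ≈ -0.0064078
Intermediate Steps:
Function('K')(t) = Mul(2, t, Pow(Add(-50, t), -1)) (Function('K')(t) = Mul(Mul(2, t), Pow(Add(-50, t), -1)) = Mul(2, t, Pow(Add(-50, t), -1)))
Function('s')(r) = -151
Pow(Add(Mul(Function('K')(-86), -4), Function('s')(Pow(Add(-92, -69), Rational(1, 2)))), -1) = Pow(Add(Mul(Mul(2, -86, Pow(Add(-50, -86), -1)), -4), -151), -1) = Pow(Add(Mul(Mul(2, -86, Pow(-136, -1)), -4), -151), -1) = Pow(Add(Mul(Mul(2, -86, Rational(-1, 136)), -4), -151), -1) = Pow(Add(Mul(Rational(43, 34), -4), -151), -1) = Pow(Add(Rational(-86, 17), -151), -1) = Pow(Rational(-2653, 17), -1) = Rational(-17, 2653)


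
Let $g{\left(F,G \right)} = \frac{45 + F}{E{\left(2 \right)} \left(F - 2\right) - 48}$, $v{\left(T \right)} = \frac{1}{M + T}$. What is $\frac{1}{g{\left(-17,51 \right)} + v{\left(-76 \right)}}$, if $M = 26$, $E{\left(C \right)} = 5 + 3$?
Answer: $- \frac{25}{4} \approx -6.25$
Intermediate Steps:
$E{\left(C \right)} = 8$
$v{\left(T \right)} = \frac{1}{26 + T}$
$g{\left(F,G \right)} = \frac{45 + F}{-64 + 8 F}$ ($g{\left(F,G \right)} = \frac{45 + F}{8 \left(F - 2\right) - 48} = \frac{45 + F}{8 \left(-2 + F\right) - 48} = \frac{45 + F}{\left(-16 + 8 F\right) - 48} = \frac{45 + F}{-64 + 8 F}$)
$\frac{1}{g{\left(-17,51 \right)} + v{\left(-76 \right)}} = \frac{1}{\frac{45 - 17}{8 \left(-8 - 17\right)} + \frac{1}{26 - 76}} = \frac{1}{\frac{1}{8} \frac{1}{-25} \cdot 28 + \frac{1}{-50}} = \frac{1}{\frac{1}{8} \left(- \frac{1}{25}\right) 28 - \frac{1}{50}} = \frac{1}{- \frac{7}{50} - \frac{1}{50}} = \frac{1}{- \frac{4}{25}} = - \frac{25}{4}$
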